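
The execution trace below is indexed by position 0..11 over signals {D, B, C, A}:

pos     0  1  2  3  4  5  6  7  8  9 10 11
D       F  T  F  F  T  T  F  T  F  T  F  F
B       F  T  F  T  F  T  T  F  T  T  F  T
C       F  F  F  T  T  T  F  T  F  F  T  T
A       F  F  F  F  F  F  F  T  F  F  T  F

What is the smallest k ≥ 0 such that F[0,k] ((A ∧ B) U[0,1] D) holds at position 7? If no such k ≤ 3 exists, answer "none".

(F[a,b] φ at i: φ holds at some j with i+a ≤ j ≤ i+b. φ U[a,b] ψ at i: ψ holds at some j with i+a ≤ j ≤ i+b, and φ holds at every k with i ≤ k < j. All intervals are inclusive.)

Scan j = 7,8,… for ((A ∧ B) U[0,1] D):
  j=7: holds
First hit at j=7, so smallest k = 7-7 = 0.

0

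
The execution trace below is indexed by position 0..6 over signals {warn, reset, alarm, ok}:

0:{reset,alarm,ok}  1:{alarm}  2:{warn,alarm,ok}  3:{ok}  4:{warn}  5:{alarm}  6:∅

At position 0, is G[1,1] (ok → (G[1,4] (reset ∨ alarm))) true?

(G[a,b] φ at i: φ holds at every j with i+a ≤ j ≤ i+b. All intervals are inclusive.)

True

Check (ok → (G[1,4] (reset ∨ alarm))) at every j in [1,1]:
  j=1: antecedent false → ✓
All positions satisfy it → formula holds.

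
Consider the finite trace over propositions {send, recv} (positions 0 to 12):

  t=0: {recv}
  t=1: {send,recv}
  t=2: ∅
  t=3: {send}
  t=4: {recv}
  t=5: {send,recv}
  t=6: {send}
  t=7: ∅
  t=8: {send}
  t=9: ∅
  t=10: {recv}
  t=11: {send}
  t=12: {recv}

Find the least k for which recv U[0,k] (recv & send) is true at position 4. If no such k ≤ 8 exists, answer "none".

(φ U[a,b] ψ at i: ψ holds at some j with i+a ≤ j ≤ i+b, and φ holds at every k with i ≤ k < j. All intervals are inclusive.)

1

Need earliest j ≥ 4 with (recv & send), and recv at every k in [4,j-1].
  j=4: rhs fails.
  j=5: rhs holds; lhs holds on [4,4]. k = 1.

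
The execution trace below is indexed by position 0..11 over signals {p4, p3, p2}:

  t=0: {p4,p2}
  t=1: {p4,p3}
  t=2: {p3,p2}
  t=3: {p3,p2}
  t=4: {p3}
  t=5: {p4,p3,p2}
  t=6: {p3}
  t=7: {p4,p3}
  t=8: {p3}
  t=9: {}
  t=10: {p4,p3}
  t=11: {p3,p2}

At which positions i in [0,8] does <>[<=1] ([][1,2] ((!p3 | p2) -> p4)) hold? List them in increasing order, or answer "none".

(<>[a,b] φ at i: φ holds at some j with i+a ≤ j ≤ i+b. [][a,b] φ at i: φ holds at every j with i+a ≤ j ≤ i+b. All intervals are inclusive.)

2, 3, 4, 5, 6

Evaluate at each i in [0,8]:
  i=0: ✗ (none in [0,1])
  i=1: ✗ (none in [1,2])
  i=2: ✓ (witness j=3)
  i=3: ✓ (witness j=3)
  i=4: ✓ (witness j=4)
  i=5: ✓ (witness j=5)
  i=6: ✓ (witness j=6)
  i=7: ✗ (none in [7,8])
  i=8: ✗ (none in [8,9])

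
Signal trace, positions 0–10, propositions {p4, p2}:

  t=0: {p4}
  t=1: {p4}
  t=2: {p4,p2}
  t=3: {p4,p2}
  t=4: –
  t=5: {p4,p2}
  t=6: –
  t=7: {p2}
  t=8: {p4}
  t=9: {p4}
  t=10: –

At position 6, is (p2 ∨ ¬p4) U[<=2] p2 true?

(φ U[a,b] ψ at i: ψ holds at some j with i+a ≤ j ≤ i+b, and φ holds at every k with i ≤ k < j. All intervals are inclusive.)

Need some j in [6,8] with p2, and (p2 ∨ ¬p4) at every k in [6,j-1].
  j=6: p2 false.
  j=7: p2 holds; (p2 ∨ ¬p4) holds at every k in [6,6] → satisfied.

True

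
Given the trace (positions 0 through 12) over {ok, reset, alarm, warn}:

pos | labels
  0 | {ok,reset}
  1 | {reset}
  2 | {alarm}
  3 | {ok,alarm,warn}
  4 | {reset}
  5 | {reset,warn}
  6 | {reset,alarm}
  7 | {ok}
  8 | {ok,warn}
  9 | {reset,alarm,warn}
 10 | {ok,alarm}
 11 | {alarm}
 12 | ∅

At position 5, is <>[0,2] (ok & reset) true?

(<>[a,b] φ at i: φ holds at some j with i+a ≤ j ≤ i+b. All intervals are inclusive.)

Check (ok & reset) at each j in [5,7]:
  j=5: false
  j=6: false
  j=7: false
No position in the window satisfies it → formula fails.

Does not hold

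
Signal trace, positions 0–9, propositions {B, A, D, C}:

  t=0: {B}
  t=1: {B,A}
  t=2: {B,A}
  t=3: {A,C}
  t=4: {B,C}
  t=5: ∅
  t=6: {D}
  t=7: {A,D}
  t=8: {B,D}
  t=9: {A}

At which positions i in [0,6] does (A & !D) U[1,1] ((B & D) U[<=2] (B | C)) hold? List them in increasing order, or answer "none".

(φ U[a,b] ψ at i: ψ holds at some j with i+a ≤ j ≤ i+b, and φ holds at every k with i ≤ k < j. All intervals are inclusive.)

1, 2, 3

Evaluate at each i in [0,6]:
  i=0: ✗ (lhs fails at k=0 before rhs at j=1)
  i=1: ✓ (rhs at j=2; lhs holds on [1,1])
  i=2: ✓ (rhs at j=3; lhs holds on [2,2])
  i=3: ✓ (rhs at j=4; lhs holds on [3,3])
  i=4: ✗ (no rhs in [5,5])
  i=5: ✗ (no rhs in [6,6])
  i=6: ✗ (no rhs in [7,7])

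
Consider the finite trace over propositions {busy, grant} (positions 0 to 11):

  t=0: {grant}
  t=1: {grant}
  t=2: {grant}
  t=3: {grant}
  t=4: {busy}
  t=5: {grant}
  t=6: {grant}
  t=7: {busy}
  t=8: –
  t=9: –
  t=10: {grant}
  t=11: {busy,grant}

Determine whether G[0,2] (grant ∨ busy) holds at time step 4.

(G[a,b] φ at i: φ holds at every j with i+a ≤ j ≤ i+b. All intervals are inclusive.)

True

Check (grant ∨ busy) at every j in [4,6]:
  j=4: true
  j=5: true
  j=6: true
All positions satisfy it → formula holds.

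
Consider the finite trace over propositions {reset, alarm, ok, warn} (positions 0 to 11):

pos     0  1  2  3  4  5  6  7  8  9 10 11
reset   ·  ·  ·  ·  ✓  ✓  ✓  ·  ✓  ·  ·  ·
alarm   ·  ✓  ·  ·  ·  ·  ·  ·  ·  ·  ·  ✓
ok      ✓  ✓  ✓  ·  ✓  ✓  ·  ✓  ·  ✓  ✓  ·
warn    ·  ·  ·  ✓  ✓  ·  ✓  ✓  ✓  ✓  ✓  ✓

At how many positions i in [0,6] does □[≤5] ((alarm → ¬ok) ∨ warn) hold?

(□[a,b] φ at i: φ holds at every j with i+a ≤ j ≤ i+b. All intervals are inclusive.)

Evaluate at each i in [0,6]:
  i=0: ✗ (fails at j=1)
  i=1: ✗ (fails at j=1)
  i=2: ✓ (all of [2,7])
  i=3: ✓ (all of [3,8])
  i=4: ✓ (all of [4,9])
  i=5: ✓ (all of [5,10])
  i=6: ✓ (all of [6,11])
Positions where it holds: {2, 3, 4, 5, 6} → 5.

5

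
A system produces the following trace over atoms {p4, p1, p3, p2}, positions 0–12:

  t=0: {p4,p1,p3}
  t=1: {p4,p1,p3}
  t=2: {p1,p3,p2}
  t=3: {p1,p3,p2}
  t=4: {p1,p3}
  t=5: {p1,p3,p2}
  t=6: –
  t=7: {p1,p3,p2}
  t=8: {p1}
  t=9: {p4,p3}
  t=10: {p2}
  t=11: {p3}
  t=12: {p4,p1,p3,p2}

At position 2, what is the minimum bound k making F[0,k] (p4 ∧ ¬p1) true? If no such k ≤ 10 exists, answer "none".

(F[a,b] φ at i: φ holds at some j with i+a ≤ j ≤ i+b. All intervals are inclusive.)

7

Scan j = 2,3,… for (p4 ∧ ¬p1):
  j=2: fails
  j=3: fails
  j=4: fails
  j=5: fails
  j=6: fails
  j=7: fails
  j=8: fails
  j=9: holds
First hit at j=9, so smallest k = 9-2 = 7.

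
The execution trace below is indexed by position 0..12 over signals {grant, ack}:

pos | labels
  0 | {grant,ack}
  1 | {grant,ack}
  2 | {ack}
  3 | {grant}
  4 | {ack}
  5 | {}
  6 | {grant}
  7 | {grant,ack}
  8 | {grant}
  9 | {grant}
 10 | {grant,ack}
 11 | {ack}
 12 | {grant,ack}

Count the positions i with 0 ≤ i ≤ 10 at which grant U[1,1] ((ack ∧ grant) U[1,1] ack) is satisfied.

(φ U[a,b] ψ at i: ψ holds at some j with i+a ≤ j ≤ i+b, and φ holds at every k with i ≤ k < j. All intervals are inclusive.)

2

Evaluate at each i in [0,10]:
  i=0: ✓ (rhs at j=1; lhs holds on [0,0])
  i=1: ✗ (no rhs in [2,2])
  i=2: ✗ (no rhs in [3,3])
  i=3: ✗ (no rhs in [4,4])
  i=4: ✗ (no rhs in [5,5])
  i=5: ✗ (no rhs in [6,6])
  i=6: ✗ (no rhs in [7,7])
  i=7: ✗ (no rhs in [8,8])
  i=8: ✗ (no rhs in [9,9])
  i=9: ✓ (rhs at j=10; lhs holds on [9,9])
  i=10: ✗ (no rhs in [11,11])
Positions where it holds: {0, 9} → 2.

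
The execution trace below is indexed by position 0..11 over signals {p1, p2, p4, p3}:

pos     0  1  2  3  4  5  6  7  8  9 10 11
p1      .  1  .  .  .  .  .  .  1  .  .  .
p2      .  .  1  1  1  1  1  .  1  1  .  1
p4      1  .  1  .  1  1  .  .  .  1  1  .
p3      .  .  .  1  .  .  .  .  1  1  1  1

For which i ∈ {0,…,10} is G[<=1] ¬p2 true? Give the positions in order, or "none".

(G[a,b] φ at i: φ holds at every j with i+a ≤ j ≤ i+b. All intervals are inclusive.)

Evaluate at each i in [0,10]:
  i=0: ✓ (all of [0,1])
  i=1: ✗ (fails at j=2)
  i=2: ✗ (fails at j=2)
  i=3: ✗ (fails at j=3)
  i=4: ✗ (fails at j=4)
  i=5: ✗ (fails at j=5)
  i=6: ✗ (fails at j=6)
  i=7: ✗ (fails at j=8)
  i=8: ✗ (fails at j=8)
  i=9: ✗ (fails at j=9)
  i=10: ✗ (fails at j=11)

0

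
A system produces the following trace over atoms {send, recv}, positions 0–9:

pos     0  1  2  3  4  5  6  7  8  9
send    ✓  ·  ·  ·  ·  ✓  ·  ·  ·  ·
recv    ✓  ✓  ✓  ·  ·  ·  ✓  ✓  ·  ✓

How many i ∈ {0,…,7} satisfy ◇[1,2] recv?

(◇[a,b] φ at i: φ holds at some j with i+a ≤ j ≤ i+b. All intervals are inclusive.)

Evaluate at each i in [0,7]:
  i=0: ✓ (witness j=1)
  i=1: ✓ (witness j=2)
  i=2: ✗ (none in [3,4])
  i=3: ✗ (none in [4,5])
  i=4: ✓ (witness j=6)
  i=5: ✓ (witness j=6)
  i=6: ✓ (witness j=7)
  i=7: ✓ (witness j=9)
Positions where it holds: {0, 1, 4, 5, 6, 7} → 6.

6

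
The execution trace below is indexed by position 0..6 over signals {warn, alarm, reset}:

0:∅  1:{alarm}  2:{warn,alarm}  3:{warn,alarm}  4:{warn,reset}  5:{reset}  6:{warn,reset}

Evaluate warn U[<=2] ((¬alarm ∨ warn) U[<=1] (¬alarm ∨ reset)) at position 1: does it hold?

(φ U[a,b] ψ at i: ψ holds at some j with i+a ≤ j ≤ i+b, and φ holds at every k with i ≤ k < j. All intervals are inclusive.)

No

Need some j in [1,3] with ((¬alarm ∨ warn) U[<=1] (¬alarm ∨ reset)), and warn at every k in [1,j-1].
  j=1: ((¬alarm ∨ warn) U[<=1] (¬alarm ∨ reset)) — fails.
  j=2: ((¬alarm ∨ warn) U[<=1] (¬alarm ∨ reset)) — fails.
  j=3: ((¬alarm ∨ warn) U[<=1] (¬alarm ∨ reset)) holds, but warn fails at k=1 → not this j.
No j in the window works → until fails.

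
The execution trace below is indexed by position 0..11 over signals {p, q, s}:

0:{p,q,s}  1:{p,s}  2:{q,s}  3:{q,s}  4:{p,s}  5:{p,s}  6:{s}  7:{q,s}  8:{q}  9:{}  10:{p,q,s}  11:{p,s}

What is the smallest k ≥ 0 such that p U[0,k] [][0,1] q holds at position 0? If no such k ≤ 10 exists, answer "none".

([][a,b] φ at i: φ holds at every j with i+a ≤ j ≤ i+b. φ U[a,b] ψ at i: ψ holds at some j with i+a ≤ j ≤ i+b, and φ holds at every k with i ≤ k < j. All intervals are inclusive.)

2

Need earliest j ≥ 0 with [][0,1] q, and p at every k in [0,j-1].
  j=0: rhs fails.
  j=1: rhs fails.
  j=2: rhs holds; lhs holds on [0,1]. k = 2.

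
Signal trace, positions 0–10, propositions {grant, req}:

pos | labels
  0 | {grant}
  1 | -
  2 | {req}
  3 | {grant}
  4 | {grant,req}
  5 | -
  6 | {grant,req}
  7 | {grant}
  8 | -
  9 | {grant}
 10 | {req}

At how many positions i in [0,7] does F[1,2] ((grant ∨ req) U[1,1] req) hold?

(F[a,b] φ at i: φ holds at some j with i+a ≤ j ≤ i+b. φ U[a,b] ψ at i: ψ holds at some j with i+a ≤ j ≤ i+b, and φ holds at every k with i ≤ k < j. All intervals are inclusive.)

3

Evaluate at each i in [0,7]:
  i=0: ✗ (none in [1,2])
  i=1: ✓ (witness j=3)
  i=2: ✓ (witness j=3)
  i=3: ✗ (none in [4,5])
  i=4: ✗ (none in [5,6])
  i=5: ✗ (none in [6,7])
  i=6: ✗ (none in [7,8])
  i=7: ✓ (witness j=9)
Positions where it holds: {1, 2, 7} → 3.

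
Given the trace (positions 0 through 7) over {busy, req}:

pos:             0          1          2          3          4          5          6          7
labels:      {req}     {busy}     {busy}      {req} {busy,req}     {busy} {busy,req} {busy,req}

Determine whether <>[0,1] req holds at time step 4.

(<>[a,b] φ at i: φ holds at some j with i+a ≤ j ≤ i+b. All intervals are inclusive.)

True

Check req at each j in [4,5]:
  j=4: true
  j=5: false
Found at j=4 → formula holds.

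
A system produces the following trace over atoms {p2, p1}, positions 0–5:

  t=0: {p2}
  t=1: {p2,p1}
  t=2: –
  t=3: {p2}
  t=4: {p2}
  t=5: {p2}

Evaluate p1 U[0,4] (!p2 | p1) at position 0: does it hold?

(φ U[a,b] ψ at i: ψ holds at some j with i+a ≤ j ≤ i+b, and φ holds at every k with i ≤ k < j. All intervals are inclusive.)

Need some j in [0,4] with (!p2 | p1), and p1 at every k in [0,j-1].
  j=0: (!p2 | p1) false.
  j=1: (!p2 | p1) holds, but p1 fails at k=0 → not this j.
  j=2: (!p2 | p1) holds, but p1 fails at k=0 → not this j.
  j=3: (!p2 | p1) false.
  j=4: (!p2 | p1) false.
No j in the window works → until fails.

No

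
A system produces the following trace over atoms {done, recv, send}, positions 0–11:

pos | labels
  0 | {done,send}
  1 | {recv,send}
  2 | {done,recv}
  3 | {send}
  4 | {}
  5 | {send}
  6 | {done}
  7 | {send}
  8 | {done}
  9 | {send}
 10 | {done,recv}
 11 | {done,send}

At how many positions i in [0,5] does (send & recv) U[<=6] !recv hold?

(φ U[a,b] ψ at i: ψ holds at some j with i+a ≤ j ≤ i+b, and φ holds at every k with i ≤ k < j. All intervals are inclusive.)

4

Evaluate at each i in [0,5]:
  i=0: ✓ (rhs at j=0)
  i=1: ✗ (lhs fails at k=2 before rhs at j=3)
  i=2: ✗ (lhs fails at k=2 before rhs at j=3)
  i=3: ✓ (rhs at j=3)
  i=4: ✓ (rhs at j=4)
  i=5: ✓ (rhs at j=5)
Positions where it holds: {0, 3, 4, 5} → 4.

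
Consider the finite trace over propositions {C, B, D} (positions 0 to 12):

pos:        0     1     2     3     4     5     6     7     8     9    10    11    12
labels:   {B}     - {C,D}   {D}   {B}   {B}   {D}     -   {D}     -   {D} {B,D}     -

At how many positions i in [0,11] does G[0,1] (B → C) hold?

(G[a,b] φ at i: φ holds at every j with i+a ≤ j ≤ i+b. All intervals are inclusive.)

Evaluate at each i in [0,11]:
  i=0: ✗ (fails at j=0)
  i=1: ✓ (all of [1,2])
  i=2: ✓ (all of [2,3])
  i=3: ✗ (fails at j=4)
  i=4: ✗ (fails at j=4)
  i=5: ✗ (fails at j=5)
  i=6: ✓ (all of [6,7])
  i=7: ✓ (all of [7,8])
  i=8: ✓ (all of [8,9])
  i=9: ✓ (all of [9,10])
  i=10: ✗ (fails at j=11)
  i=11: ✗ (fails at j=11)
Positions where it holds: {1, 2, 6, 7, 8, 9} → 6.

6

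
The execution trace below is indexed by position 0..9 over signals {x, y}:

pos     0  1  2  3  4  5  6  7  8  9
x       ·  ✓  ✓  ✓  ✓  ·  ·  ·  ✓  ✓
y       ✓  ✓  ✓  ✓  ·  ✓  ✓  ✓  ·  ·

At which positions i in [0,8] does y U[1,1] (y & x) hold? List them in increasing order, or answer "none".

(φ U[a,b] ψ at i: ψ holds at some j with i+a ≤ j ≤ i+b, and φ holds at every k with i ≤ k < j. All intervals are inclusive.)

0, 1, 2

Evaluate at each i in [0,8]:
  i=0: ✓ (rhs at j=1; lhs holds on [0,0])
  i=1: ✓ (rhs at j=2; lhs holds on [1,1])
  i=2: ✓ (rhs at j=3; lhs holds on [2,2])
  i=3: ✗ (no rhs in [4,4])
  i=4: ✗ (no rhs in [5,5])
  i=5: ✗ (no rhs in [6,6])
  i=6: ✗ (no rhs in [7,7])
  i=7: ✗ (no rhs in [8,8])
  i=8: ✗ (no rhs in [9,9])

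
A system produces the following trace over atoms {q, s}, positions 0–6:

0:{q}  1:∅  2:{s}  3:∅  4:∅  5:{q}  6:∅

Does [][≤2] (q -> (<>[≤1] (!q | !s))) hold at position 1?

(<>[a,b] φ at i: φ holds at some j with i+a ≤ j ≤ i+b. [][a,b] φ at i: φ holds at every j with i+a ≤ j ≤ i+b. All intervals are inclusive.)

Holds

Check (q -> (<>[≤1] (!q | !s))) at every j in [1,3]:
  j=1: antecedent false → ✓
  j=2: antecedent false → ✓
  j=3: antecedent false → ✓
All positions satisfy it → formula holds.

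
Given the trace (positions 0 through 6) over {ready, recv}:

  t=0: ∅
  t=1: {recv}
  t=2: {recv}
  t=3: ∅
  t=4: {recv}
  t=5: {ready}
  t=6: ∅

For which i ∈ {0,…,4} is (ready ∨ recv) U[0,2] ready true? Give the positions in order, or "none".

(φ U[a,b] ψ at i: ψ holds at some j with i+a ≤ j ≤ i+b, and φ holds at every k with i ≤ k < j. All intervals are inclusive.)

Evaluate at each i in [0,4]:
  i=0: ✗ (no rhs in [0,2])
  i=1: ✗ (no rhs in [1,3])
  i=2: ✗ (no rhs in [2,4])
  i=3: ✗ (lhs fails at k=3 before rhs at j=5)
  i=4: ✓ (rhs at j=5; lhs holds on [4,4])

4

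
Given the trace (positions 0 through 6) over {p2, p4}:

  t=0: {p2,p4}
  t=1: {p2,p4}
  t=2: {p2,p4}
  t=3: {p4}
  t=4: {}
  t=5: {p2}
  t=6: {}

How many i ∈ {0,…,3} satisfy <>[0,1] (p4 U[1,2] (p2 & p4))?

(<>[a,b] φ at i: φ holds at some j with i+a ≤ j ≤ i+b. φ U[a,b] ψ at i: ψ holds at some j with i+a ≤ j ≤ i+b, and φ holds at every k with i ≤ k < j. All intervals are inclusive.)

2

Evaluate at each i in [0,3]:
  i=0: ✓ (witness j=0)
  i=1: ✓ (witness j=1)
  i=2: ✗ (none in [2,3])
  i=3: ✗ (none in [3,4])
Positions where it holds: {0, 1} → 2.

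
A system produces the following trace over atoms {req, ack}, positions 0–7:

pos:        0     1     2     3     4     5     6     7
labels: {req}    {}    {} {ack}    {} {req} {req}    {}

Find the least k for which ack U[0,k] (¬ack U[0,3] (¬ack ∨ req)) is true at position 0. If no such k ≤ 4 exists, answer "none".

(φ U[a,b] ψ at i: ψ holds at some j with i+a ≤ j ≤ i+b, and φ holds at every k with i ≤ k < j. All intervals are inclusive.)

0

Need earliest j ≥ 0 with (¬ack U[0,3] (¬ack ∨ req)), and ack at every k in [0,j-1].
  j=0: rhs holds (empty prefix). k = 0.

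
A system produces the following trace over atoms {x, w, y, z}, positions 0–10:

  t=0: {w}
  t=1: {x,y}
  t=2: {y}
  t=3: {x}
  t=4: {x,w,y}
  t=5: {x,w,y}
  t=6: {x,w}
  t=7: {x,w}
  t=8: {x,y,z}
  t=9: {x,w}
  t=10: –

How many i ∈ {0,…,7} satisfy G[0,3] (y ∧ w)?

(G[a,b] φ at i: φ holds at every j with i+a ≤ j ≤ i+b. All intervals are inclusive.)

0

Evaluate at each i in [0,7]:
  i=0: ✗ (fails at j=0)
  i=1: ✗ (fails at j=1)
  i=2: ✗ (fails at j=2)
  i=3: ✗ (fails at j=3)
  i=4: ✗ (fails at j=6)
  i=5: ✗ (fails at j=6)
  i=6: ✗ (fails at j=6)
  i=7: ✗ (fails at j=7)
Positions where it holds: {} → 0.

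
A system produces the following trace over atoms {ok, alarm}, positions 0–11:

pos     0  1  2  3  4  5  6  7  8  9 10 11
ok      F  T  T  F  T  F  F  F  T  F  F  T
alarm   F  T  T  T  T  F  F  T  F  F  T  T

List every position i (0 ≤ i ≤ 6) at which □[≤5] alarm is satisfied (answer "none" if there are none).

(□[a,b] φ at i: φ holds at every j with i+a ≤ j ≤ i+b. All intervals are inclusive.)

none

Evaluate at each i in [0,6]:
  i=0: ✗ (fails at j=0)
  i=1: ✗ (fails at j=5)
  i=2: ✗ (fails at j=5)
  i=3: ✗ (fails at j=5)
  i=4: ✗ (fails at j=5)
  i=5: ✗ (fails at j=5)
  i=6: ✗ (fails at j=6)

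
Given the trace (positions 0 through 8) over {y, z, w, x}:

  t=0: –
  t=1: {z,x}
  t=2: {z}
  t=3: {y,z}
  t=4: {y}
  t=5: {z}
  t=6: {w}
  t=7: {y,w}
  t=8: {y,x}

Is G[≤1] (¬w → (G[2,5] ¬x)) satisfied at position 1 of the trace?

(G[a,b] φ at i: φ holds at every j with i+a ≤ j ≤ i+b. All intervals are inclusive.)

Check (¬w → (G[2,5] ¬x)) at every j in [1,2]:
  j=1: antecedent true; consequent holds on [3,6] → ✓
  j=2: antecedent true; consequent holds on [4,7] → ✓
All positions satisfy it → formula holds.

Yes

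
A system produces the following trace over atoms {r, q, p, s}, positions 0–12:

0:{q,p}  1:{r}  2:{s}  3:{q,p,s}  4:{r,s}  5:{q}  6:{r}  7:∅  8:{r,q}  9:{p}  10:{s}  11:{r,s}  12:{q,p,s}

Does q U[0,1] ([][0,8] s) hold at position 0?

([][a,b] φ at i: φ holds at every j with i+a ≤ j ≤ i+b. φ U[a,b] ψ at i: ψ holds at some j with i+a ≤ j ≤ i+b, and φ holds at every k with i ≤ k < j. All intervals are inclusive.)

False

Need some j in [0,1] with [][0,8] s, and q at every k in [0,j-1].
  j=0: [][0,8] s — fails at 0.
  j=1: [][0,8] s — fails at 1.
No j in the window works → until fails.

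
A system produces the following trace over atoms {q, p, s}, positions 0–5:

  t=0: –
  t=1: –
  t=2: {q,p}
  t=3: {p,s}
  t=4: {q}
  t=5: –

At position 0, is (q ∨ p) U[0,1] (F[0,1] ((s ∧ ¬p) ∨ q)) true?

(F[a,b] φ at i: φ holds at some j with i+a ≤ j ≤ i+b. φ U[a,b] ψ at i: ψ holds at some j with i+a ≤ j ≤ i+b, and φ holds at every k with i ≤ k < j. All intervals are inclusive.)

Need some j in [0,1] with F[0,1] ((s ∧ ¬p) ∨ q), and (q ∨ p) at every k in [0,j-1].
  j=0: F[0,1] ((s ∧ ¬p) ∨ q) — fails (none in [0,1]).
  j=1: F[0,1] ((s ∧ ¬p) ∨ q) holds, but (q ∨ p) fails at k=0 → not this j.
No j in the window works → until fails.

False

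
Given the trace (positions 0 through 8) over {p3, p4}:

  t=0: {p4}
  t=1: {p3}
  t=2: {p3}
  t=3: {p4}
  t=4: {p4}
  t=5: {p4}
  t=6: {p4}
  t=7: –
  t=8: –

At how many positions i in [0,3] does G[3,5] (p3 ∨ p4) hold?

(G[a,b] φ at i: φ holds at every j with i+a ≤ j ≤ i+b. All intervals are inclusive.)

2

Evaluate at each i in [0,3]:
  i=0: ✓ (all of [3,5])
  i=1: ✓ (all of [4,6])
  i=2: ✗ (fails at j=7)
  i=3: ✗ (fails at j=7)
Positions where it holds: {0, 1} → 2.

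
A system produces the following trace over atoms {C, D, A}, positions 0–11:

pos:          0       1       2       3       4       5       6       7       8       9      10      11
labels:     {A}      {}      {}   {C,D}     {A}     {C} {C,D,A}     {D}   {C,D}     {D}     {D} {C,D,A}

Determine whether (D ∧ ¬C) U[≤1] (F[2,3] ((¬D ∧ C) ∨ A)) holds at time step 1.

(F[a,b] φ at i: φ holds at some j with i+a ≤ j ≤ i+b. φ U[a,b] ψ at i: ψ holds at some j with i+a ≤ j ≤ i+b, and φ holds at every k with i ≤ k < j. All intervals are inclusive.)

Yes

Need some j in [1,2] with F[2,3] ((¬D ∧ C) ∨ A), and (D ∧ ¬C) at every k in [1,j-1].
  j=1: F[2,3] ((¬D ∧ C) ∨ A) holds; no prefix to check → satisfied.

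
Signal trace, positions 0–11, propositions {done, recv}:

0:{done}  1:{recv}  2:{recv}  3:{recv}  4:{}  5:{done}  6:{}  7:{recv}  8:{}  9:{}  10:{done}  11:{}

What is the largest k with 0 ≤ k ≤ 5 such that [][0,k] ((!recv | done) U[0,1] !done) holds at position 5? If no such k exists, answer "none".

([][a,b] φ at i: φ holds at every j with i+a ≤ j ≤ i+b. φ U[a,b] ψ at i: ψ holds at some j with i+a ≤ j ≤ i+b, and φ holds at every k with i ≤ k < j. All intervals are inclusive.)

((!recv | done) U[0,1] !done) must hold from j=5 onward; find where it first fails.
  j=5: holds
  j=6: holds
  j=7: holds
  j=8: holds
  j=9: holds
  j=10: holds
Holds through j=10; largest k = 5.

5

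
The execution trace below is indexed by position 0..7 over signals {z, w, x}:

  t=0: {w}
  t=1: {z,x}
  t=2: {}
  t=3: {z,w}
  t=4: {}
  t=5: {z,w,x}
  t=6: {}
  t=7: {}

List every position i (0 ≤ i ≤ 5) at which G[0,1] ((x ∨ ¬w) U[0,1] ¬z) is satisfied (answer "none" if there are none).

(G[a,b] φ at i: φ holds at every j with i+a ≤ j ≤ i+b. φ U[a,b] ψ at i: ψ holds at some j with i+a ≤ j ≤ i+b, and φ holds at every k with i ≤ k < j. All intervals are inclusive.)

Evaluate at each i in [0,5]:
  i=0: ✓ (all of [0,1])
  i=1: ✓ (all of [1,2])
  i=2: ✗ (fails at j=3)
  i=3: ✗ (fails at j=3)
  i=4: ✓ (all of [4,5])
  i=5: ✓ (all of [5,6])

0, 1, 4, 5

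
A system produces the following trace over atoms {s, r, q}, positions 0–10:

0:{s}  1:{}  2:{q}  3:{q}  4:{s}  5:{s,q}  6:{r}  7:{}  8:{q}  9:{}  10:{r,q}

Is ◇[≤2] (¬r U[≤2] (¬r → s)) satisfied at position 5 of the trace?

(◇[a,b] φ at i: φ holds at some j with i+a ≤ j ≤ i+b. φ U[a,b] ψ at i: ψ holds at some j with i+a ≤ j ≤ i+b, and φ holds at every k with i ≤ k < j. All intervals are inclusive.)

Check (¬r U[≤2] (¬r → s)) at each j in [5,7]:
  j=5: holds
  j=6: holds
  j=7: fails
Found at j=5 → formula holds.

Yes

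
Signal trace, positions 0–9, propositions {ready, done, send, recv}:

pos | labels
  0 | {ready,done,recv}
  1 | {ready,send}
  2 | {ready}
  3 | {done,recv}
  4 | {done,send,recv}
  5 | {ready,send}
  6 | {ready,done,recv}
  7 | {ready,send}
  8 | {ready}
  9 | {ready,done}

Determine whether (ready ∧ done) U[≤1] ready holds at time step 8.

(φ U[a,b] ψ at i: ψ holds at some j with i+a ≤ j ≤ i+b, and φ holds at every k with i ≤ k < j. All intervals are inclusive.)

Need some j in [8,9] with ready, and (ready ∧ done) at every k in [8,j-1].
  j=8: ready holds; no prefix to check → satisfied.

Holds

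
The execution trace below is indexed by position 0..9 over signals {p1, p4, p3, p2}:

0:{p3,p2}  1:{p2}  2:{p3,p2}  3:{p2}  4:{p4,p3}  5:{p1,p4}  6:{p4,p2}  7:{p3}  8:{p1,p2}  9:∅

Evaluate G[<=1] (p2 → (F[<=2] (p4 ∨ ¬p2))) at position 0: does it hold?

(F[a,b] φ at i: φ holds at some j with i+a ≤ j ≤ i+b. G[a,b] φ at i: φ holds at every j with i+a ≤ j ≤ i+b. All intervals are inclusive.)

Check (p2 → (F[<=2] (p4 ∨ ¬p2))) at every j in [0,1]:
  j=0: antecedent true; consequent fails (none in [0,2]) → ✗
  j=1: antecedent true; consequent fails (none in [1,3]) → ✗
Fails at j=0 → formula fails.

False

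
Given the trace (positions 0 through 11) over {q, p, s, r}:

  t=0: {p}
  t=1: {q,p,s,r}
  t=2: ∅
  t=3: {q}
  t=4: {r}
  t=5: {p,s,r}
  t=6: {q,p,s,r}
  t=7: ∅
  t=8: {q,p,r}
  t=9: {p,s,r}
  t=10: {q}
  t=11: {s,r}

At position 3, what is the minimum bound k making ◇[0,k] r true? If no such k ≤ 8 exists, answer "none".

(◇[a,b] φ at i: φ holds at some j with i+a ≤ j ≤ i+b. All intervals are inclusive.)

Scan j = 3,4,… for r:
  j=3: fails
  j=4: holds
First hit at j=4, so smallest k = 4-3 = 1.

1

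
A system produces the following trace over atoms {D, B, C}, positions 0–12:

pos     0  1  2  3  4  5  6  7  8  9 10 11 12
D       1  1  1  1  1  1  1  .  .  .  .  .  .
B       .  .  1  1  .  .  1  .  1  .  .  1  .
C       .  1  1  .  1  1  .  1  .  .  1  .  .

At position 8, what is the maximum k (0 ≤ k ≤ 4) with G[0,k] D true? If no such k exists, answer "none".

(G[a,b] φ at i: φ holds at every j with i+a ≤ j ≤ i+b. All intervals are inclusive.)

none

D must hold from j=8 onward; find where it first fails.
  j=8: fails → no k works.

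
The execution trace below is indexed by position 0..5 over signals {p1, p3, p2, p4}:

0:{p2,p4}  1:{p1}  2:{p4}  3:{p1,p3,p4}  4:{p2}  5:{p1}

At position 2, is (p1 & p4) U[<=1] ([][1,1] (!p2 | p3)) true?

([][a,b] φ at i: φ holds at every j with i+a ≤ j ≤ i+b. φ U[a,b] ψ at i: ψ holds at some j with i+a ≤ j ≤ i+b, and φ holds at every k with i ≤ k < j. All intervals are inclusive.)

True

Need some j in [2,3] with [][1,1] (!p2 | p3), and (p1 & p4) at every k in [2,j-1].
  j=2: [][1,1] (!p2 | p3) holds; no prefix to check → satisfied.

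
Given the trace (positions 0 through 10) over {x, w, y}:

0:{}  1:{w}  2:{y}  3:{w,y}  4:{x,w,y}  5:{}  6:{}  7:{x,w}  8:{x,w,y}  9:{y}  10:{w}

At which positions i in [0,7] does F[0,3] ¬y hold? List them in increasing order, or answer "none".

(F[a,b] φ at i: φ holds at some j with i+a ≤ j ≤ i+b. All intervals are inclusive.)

0, 1, 2, 3, 4, 5, 6, 7

Evaluate at each i in [0,7]:
  i=0: ✓ (witness j=0)
  i=1: ✓ (witness j=1)
  i=2: ✓ (witness j=5)
  i=3: ✓ (witness j=5)
  i=4: ✓ (witness j=5)
  i=5: ✓ (witness j=5)
  i=6: ✓ (witness j=6)
  i=7: ✓ (witness j=7)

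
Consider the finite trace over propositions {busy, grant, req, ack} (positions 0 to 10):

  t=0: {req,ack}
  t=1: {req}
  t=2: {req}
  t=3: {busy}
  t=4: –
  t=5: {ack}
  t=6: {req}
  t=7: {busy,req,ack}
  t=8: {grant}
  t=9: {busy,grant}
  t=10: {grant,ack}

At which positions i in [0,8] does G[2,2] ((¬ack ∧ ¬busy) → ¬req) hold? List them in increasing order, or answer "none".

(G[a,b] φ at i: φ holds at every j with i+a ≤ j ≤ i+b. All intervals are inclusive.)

Evaluate at each i in [0,8]:
  i=0: ✗ (fails at j=2)
  i=1: ✓ (all of [3,3])
  i=2: ✓ (all of [4,4])
  i=3: ✓ (all of [5,5])
  i=4: ✗ (fails at j=6)
  i=5: ✓ (all of [7,7])
  i=6: ✓ (all of [8,8])
  i=7: ✓ (all of [9,9])
  i=8: ✓ (all of [10,10])

1, 2, 3, 5, 6, 7, 8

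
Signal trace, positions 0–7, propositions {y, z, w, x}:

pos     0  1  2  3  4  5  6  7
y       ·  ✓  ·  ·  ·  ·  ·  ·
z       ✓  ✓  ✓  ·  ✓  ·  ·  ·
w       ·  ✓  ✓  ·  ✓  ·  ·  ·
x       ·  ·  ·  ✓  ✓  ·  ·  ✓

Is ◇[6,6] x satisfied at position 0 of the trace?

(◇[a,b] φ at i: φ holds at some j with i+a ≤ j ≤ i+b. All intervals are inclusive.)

Check x at each j in [6,6]:
  j=6: false
No position in the window satisfies it → formula fails.

No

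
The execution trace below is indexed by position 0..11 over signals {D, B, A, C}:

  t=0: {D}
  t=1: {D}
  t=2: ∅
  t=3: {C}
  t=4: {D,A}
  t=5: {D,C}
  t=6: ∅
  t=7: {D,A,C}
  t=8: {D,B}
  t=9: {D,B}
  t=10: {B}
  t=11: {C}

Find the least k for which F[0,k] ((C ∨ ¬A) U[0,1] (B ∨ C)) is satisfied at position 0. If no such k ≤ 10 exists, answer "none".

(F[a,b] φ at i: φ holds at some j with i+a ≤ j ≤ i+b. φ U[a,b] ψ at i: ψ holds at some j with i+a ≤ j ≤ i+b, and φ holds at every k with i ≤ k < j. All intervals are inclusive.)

Scan j = 0,1,… for ((C ∨ ¬A) U[0,1] (B ∨ C)):
  j=0: fails
  j=1: fails
  j=2: holds
First hit at j=2, so smallest k = 2-0 = 2.

2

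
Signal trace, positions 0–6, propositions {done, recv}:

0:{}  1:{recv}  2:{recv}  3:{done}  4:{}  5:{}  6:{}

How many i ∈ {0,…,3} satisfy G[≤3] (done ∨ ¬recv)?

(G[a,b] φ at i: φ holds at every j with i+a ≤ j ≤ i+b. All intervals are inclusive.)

Evaluate at each i in [0,3]:
  i=0: ✗ (fails at j=1)
  i=1: ✗ (fails at j=1)
  i=2: ✗ (fails at j=2)
  i=3: ✓ (all of [3,6])
Positions where it holds: {3} → 1.

1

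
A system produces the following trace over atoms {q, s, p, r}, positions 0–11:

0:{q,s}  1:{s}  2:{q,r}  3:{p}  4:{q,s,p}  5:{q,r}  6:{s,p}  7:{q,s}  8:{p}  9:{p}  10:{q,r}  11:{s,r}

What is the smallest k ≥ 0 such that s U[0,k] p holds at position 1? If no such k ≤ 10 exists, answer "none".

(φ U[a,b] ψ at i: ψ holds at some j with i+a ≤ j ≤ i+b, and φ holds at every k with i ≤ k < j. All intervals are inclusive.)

Need earliest j ≥ 1 with p, and s at every k in [1,j-1].
  j=1: rhs fails.
  j=2: rhs fails.
  j=3: rhs holds but lhs fails at k=2.
  j=4: rhs holds but lhs fails at k=2.
  j=5: rhs fails.
  j=6: rhs holds but lhs fails at k=2.
  j=7: rhs fails.
  j=8: rhs holds but lhs fails at k=2.
  j=9: rhs holds but lhs fails at k=2.
  j=10: rhs fails.
  j=11: rhs fails.
No witness within the range → none.

none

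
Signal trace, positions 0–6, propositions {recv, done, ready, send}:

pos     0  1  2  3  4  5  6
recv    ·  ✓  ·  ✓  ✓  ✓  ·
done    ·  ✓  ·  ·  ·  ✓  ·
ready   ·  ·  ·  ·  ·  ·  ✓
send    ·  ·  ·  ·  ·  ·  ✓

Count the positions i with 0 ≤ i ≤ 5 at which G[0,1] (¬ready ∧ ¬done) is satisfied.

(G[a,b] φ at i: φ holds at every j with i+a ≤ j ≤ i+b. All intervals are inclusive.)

2

Evaluate at each i in [0,5]:
  i=0: ✗ (fails at j=1)
  i=1: ✗ (fails at j=1)
  i=2: ✓ (all of [2,3])
  i=3: ✓ (all of [3,4])
  i=4: ✗ (fails at j=5)
  i=5: ✗ (fails at j=5)
Positions where it holds: {2, 3} → 2.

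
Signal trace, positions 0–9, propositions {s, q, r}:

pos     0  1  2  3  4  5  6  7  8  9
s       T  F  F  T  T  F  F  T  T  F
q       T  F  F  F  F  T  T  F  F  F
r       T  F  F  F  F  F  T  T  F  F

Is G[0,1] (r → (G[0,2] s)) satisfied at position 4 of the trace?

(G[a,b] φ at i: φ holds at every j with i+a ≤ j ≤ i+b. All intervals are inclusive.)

Check (r → (G[0,2] s)) at every j in [4,5]:
  j=4: antecedent false → ✓
  j=5: antecedent false → ✓
All positions satisfy it → formula holds.

Holds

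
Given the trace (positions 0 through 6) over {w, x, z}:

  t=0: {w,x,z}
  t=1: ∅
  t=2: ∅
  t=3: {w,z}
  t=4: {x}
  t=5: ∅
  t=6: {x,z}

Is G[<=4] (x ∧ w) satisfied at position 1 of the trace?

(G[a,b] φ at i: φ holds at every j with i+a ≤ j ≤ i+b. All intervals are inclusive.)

No

Check (x ∧ w) at every j in [1,5]:
  j=1: false
  j=2: false
  j=3: false
  j=4: false
  j=5: false
Fails at j=1 → formula fails.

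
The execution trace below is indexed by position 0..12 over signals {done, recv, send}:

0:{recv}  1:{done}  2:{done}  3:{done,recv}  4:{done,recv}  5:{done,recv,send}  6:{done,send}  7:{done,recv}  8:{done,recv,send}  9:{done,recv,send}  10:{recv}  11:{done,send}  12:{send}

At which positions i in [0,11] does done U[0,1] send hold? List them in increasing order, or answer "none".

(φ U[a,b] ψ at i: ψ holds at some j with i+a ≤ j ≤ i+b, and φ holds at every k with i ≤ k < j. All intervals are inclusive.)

Evaluate at each i in [0,11]:
  i=0: ✗ (no rhs in [0,1])
  i=1: ✗ (no rhs in [1,2])
  i=2: ✗ (no rhs in [2,3])
  i=3: ✗ (no rhs in [3,4])
  i=4: ✓ (rhs at j=5; lhs holds on [4,4])
  i=5: ✓ (rhs at j=5)
  i=6: ✓ (rhs at j=6)
  i=7: ✓ (rhs at j=8; lhs holds on [7,7])
  i=8: ✓ (rhs at j=8)
  i=9: ✓ (rhs at j=9)
  i=10: ✗ (lhs fails at k=10 before rhs at j=11)
  i=11: ✓ (rhs at j=11)

4, 5, 6, 7, 8, 9, 11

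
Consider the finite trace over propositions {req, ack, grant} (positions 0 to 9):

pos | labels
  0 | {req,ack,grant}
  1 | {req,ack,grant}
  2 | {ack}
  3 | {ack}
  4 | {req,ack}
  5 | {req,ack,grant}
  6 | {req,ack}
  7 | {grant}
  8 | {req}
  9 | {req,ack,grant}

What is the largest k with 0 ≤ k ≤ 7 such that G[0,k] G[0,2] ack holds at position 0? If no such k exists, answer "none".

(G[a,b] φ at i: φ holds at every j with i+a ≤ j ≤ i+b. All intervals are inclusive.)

G[0,2] ack must hold from j=0 onward; find where it first fails.
  j=0: holds
  j=1: holds
  j=2: holds
  j=3: holds
  j=4: holds
  j=5: fails
Holds on [0,4], so largest k = 4.

4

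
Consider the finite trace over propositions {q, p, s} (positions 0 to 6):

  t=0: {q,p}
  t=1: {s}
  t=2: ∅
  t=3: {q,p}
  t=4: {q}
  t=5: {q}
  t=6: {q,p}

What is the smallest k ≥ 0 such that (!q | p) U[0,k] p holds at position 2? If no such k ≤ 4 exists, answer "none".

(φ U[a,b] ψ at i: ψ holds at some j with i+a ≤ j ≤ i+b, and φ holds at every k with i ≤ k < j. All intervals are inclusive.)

1

Need earliest j ≥ 2 with p, and (!q | p) at every k in [2,j-1].
  j=2: rhs fails.
  j=3: rhs holds; lhs holds on [2,2]. k = 1.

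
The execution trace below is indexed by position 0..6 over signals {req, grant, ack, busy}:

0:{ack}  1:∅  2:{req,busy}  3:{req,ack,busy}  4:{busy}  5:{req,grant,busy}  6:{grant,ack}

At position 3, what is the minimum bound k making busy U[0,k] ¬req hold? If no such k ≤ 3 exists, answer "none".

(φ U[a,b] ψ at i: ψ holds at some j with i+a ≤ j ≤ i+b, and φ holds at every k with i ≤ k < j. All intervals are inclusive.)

Need earliest j ≥ 3 with ¬req, and busy at every k in [3,j-1].
  j=3: rhs fails.
  j=4: rhs holds; lhs holds on [3,3]. k = 1.

1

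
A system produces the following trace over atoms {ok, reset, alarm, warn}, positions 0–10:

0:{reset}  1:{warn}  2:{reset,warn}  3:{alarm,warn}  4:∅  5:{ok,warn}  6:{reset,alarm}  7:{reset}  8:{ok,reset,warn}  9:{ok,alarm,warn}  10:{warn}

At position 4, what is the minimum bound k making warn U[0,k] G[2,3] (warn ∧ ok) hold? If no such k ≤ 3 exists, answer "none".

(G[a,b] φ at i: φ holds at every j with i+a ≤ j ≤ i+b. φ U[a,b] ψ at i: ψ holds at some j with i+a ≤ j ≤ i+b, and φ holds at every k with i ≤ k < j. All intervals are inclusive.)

none

Need earliest j ≥ 4 with G[2,3] (warn ∧ ok), and warn at every k in [4,j-1].
  j=4: rhs fails.
  j=5: rhs fails.
  j=6: rhs holds but lhs fails at k=4.
  j=7: rhs fails.
No witness within the range → none.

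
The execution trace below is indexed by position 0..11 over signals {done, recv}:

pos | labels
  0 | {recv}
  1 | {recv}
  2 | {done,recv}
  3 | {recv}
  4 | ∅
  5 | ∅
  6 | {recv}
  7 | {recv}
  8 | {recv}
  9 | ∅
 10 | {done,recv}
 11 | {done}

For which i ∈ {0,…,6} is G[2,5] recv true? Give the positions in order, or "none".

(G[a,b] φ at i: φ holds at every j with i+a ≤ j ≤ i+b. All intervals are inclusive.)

Evaluate at each i in [0,6]:
  i=0: ✗ (fails at j=4)
  i=1: ✗ (fails at j=4)
  i=2: ✗ (fails at j=4)
  i=3: ✗ (fails at j=5)
  i=4: ✗ (fails at j=9)
  i=5: ✗ (fails at j=9)
  i=6: ✗ (fails at j=9)

none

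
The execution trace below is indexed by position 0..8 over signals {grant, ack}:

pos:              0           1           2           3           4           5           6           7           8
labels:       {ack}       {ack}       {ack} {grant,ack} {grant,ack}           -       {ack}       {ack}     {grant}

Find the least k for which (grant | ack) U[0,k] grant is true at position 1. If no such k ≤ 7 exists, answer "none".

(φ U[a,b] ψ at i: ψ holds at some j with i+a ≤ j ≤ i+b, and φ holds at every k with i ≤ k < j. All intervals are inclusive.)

Need earliest j ≥ 1 with grant, and (grant | ack) at every k in [1,j-1].
  j=1: rhs fails.
  j=2: rhs fails.
  j=3: rhs holds; lhs holds on [1,2]. k = 2.

2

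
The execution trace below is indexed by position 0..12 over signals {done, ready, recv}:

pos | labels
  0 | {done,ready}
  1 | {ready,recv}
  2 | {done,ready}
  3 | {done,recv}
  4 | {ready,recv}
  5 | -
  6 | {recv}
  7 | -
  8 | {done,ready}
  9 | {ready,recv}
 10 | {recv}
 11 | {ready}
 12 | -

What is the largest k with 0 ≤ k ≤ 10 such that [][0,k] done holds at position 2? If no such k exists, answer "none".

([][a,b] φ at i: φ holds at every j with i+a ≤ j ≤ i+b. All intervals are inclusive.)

1

done must hold from j=2 onward; find where it first fails.
  j=2: holds
  j=3: holds
  j=4: fails
Holds on [2,3], so largest k = 1.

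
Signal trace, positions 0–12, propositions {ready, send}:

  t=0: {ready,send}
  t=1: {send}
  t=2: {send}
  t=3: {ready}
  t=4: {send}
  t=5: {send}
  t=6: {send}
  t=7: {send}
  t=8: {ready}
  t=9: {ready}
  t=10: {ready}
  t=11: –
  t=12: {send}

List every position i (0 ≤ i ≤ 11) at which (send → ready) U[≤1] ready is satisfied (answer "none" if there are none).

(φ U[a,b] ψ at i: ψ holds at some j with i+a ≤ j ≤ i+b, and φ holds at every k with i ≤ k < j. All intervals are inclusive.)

Evaluate at each i in [0,11]:
  i=0: ✓ (rhs at j=0)
  i=1: ✗ (no rhs in [1,2])
  i=2: ✗ (lhs fails at k=2 before rhs at j=3)
  i=3: ✓ (rhs at j=3)
  i=4: ✗ (no rhs in [4,5])
  i=5: ✗ (no rhs in [5,6])
  i=6: ✗ (no rhs in [6,7])
  i=7: ✗ (lhs fails at k=7 before rhs at j=8)
  i=8: ✓ (rhs at j=8)
  i=9: ✓ (rhs at j=9)
  i=10: ✓ (rhs at j=10)
  i=11: ✗ (no rhs in [11,12])

0, 3, 8, 9, 10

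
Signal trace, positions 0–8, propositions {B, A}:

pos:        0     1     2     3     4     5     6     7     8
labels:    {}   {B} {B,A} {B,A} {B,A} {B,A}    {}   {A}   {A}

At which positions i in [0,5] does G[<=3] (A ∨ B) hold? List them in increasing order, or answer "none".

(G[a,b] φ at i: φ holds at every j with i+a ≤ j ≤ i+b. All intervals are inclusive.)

1, 2

Evaluate at each i in [0,5]:
  i=0: ✗ (fails at j=0)
  i=1: ✓ (all of [1,4])
  i=2: ✓ (all of [2,5])
  i=3: ✗ (fails at j=6)
  i=4: ✗ (fails at j=6)
  i=5: ✗ (fails at j=6)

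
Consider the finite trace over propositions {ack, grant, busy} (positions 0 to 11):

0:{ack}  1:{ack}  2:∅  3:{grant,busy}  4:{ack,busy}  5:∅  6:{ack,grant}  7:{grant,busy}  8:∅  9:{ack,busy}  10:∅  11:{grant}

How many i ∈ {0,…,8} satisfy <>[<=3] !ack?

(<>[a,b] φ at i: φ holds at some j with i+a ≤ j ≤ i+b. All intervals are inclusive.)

Evaluate at each i in [0,8]:
  i=0: ✓ (witness j=2)
  i=1: ✓ (witness j=2)
  i=2: ✓ (witness j=2)
  i=3: ✓ (witness j=3)
  i=4: ✓ (witness j=5)
  i=5: ✓ (witness j=5)
  i=6: ✓ (witness j=7)
  i=7: ✓ (witness j=7)
  i=8: ✓ (witness j=8)
Positions where it holds: {0, 1, 2, 3, 4, 5, 6, 7, 8} → 9.

9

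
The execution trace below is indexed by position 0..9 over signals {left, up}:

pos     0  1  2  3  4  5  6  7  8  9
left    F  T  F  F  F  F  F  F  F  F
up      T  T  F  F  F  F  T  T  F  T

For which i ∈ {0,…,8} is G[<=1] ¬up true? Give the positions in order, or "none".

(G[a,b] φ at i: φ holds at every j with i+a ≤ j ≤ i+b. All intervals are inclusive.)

Evaluate at each i in [0,8]:
  i=0: ✗ (fails at j=0)
  i=1: ✗ (fails at j=1)
  i=2: ✓ (all of [2,3])
  i=3: ✓ (all of [3,4])
  i=4: ✓ (all of [4,5])
  i=5: ✗ (fails at j=6)
  i=6: ✗ (fails at j=6)
  i=7: ✗ (fails at j=7)
  i=8: ✗ (fails at j=9)

2, 3, 4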